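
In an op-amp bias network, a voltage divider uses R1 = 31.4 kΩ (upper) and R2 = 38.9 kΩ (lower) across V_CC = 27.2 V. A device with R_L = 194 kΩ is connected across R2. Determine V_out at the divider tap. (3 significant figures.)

The load sits in parallel with R2, giving an effective lower resistance R2' = R2·R_L/(R2+R_L) = 32.40 kΩ.
Then V_out = V_CC · R2'/(R1 + R2') = 27.2 × 32.40/63.80 = 13.81 V.

V_out ≈ 13.8 V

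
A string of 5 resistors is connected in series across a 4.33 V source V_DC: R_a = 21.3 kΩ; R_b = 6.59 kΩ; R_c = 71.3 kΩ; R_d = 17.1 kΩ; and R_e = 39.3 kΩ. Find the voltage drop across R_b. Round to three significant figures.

V ≈ 0.183 V

Series total: ΣR = 21.3 + 6.59 + 71.3 + 17.1 + 39.3 = 155.6 kΩ.
By the voltage-divider rule, V = 4.33 × 6.590/155.6 = 0.1834 V.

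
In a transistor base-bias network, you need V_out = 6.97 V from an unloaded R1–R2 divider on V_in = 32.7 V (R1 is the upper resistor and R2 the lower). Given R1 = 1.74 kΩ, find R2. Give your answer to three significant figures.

R2 ≈ 0.471 kΩ

V_out/V_in = R2/(R1+R2) = 0.2131.
Rearranging, R2 = R1·k/(1−k) = 1.74 × 0.2709 = 0.4713 kΩ.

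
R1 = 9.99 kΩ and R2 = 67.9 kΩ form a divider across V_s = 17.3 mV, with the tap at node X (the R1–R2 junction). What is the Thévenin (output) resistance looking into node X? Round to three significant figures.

With V_s suppressed (replaced by a short), R_th = R1 ‖ R2 = (9.990 × 67.9)/(9.990 + 67.9) = 8.709 kΩ.

R_th ≈ 8.71 kΩ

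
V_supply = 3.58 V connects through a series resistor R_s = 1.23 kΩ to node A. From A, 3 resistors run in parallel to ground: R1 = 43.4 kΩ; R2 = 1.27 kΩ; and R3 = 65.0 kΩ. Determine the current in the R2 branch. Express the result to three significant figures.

Combine the parallel branches: R_p = (1/43.4 + 1/1.27 + 1/65.0)⁻¹ = 1.211 kΩ.
Node voltage V_A = V_supply · R_p/(R_s + R_p) = 3.58 × 0.4961 = 1.776 V.
I(R2) = V_A / R2 = 1.776/1.27 = 1.398 mA.
(Equivalently: I_total = 1.467 mA, then current-divider fraction G_k/ΣG = 0.9535.)

I ≈ 1.40 mA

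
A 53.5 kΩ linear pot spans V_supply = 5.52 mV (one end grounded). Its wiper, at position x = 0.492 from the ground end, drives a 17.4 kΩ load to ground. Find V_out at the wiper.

V_out ≈ 1.54 mV

Split the track: R_lower = x·R_p = 26.32 kΩ, R_upper = (1−x)·R_p = 27.18 kΩ.
(x·R_p) ‖ R_L = 10.48 kΩ.
V_out = 5.52 × 10.48/(27.18 + 10.48) = 1.536 mV.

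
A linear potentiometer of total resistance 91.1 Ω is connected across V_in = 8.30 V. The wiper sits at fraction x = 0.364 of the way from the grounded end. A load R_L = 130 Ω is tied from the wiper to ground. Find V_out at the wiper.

V_out ≈ 2.60 V

Split the track: R_lower = x·R_p = 33.16 Ω, R_upper = (1−x)·R_p = 57.94 Ω.
Lower segment in parallel with the load: 33.16 ‖ 130 = 26.42 Ω.
Loaded-divider output: V_out = 8.30 × 0.3132 = 2.599 V.
(Unloaded: V_out = x·V_in = 3.02 V.)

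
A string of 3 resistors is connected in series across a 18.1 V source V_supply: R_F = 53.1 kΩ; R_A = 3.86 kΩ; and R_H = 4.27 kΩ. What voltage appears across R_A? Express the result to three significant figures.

ΣR = 53.1 + 3.86 + 4.27 = 61.23 kΩ.
V = V_supply · R/ΣR = 18.1 × 0.06304 = 1.141 V.

V ≈ 1.14 V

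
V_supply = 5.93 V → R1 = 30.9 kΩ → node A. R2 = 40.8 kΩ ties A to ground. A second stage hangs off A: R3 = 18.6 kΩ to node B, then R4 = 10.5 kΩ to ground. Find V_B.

V_B ≈ 0.759 V

Looking into the second stage from A: R3 + R4 = 29.10 kΩ appears in parallel with R2.
R2 ‖ (R3+R4) = 16.99 kΩ.
First divider: V_A = V_supply · 16.99/(30.9 + 16.99) = 2.103 V.
Then the unloaded second divider: V_B = V_A × R4/(R3+R4) = 2.103 × 0.3608 = 0.7590 V.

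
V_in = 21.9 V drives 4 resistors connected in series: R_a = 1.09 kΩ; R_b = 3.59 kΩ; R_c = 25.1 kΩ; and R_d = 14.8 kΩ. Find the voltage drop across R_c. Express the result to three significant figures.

V ≈ 12.3 V

Total series resistance ΣR = 1.09 + 3.59 + 25.1 + 14.8 = 44.58 kΩ.
V = V_in · R/ΣR = 21.9 × 0.5630 = 12.33 V.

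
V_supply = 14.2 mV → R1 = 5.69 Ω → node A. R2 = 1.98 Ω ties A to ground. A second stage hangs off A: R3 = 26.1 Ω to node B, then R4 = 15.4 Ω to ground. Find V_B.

Looking into the second stage from A: R3 + R4 = 41.50 Ω appears in parallel with R2.
Effective lower resistance at A: R2 ‖ 41.50 = 1.890 Ω.
So V_A = 14.2 × 0.2493 = 3.540 mV.
Then the unloaded second divider: V_B = V_A × R4/(R3+R4) = 3.540 × 0.3711 = 1.314 mV.

V_B ≈ 1.31 mV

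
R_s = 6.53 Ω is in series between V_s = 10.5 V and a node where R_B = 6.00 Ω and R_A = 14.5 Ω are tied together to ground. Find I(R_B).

I ≈ 0.689 A

Combine the parallel branches: R_p = (1/6.00 + 1/14.5)⁻¹ = 4.244 Ω.
Node voltage V_A = V_s · R_p/(R_s + R_p) = 10.5 × 0.3939 = 4.136 V.
I(R_B) = V_A / R_B = 4.136/6.00 = 0.6893 A.
(Check via current divider: I_total = 0.9746 A; share G_k/ΣG = 0.7073 → same result.)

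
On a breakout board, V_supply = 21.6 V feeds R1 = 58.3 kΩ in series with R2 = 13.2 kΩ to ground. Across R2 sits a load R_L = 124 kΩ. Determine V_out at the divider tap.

R2 ‖ R_L = (13.2 × 124)/(13.2 + 124) = 11.93 kΩ.
Then V_out = V_supply · R2'/(R1 + R2') = 21.6 × 11.93/70.23 = 3.669 V.

V_out ≈ 3.67 V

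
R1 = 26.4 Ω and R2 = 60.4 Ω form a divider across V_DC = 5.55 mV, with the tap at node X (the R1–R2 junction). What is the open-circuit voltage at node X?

V_th ≈ 3.86 mV

V_th is the unloaded tap voltage: V_DC · R2/(R1+R2) = 5.55 × 0.6959 = 3.862 mV.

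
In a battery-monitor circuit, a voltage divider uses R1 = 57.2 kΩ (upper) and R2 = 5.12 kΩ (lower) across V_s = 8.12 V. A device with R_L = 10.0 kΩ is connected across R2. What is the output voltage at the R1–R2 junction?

V_out ≈ 0.454 V

R2 ‖ R_L = (5.12 × 10.0)/(5.12 + 10.0) = 3.386 kΩ.
Voltage divider with the loaded lower leg: V_out = 8.12 × 3.386/(57.2 + 3.386) = 8.12 × 0.05589 = 0.4538 V.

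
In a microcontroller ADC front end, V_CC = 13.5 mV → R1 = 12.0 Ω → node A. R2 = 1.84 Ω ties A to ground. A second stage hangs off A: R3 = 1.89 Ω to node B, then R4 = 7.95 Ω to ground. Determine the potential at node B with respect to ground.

V_B ≈ 1.25 mV

Looking into the second stage from A: R3 + R4 = 9.840 Ω appears in parallel with R2.
Effective lower resistance at A: R2 ‖ 9.840 = 1.550 Ω.
So V_A = 13.5 × 0.1144 = 1.544 mV.
V_B = V_A × 0.8079 = 1.248 mV.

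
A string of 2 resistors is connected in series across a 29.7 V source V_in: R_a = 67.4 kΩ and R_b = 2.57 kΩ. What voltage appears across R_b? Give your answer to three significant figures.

V ≈ 1.09 V

Total series resistance ΣR = 67.4 + 2.57 = 69.97 kΩ.
Voltage divider: V = V_in · (2.570 / 69.97) = 29.7 × 0.03673 = 1.091 V.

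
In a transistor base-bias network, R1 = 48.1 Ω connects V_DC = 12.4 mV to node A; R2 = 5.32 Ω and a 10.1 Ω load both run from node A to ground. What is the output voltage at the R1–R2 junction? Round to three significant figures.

First combine the lower leg with the load: R2 ‖ R_L = 3.485 Ω.
Now apply the divider: V_out = 12.4 × 0.06755 = 0.8376 mV.

V_out ≈ 0.838 mV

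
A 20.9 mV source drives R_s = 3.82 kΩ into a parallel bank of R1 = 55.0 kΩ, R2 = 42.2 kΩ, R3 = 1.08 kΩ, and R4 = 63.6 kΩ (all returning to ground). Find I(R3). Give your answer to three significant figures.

Combine the parallel branches: R_p = (1/55.0 + 1/42.2 + 1/1.08 + 1/63.6)⁻¹ = 1.017 kΩ.
Node voltage V_A = V_DC · R_p/(R_s + R_p) = 20.9 × 0.2102 = 4.393 mV.
Branch current I = V_A/R3 = 4.393/1.08 = 4.068 µA.
(Check via current divider: I_total = 4.321 µA; share G_k/ΣG = 0.9414 → same result.)

I ≈ 4.07 µA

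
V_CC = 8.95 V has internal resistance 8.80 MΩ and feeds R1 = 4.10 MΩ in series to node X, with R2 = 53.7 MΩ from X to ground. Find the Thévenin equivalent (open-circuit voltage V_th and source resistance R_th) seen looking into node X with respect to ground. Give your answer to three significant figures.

R1' = 8.80 + 4.10 = 12.90 MΩ (source resistance + R1).
Open-circuit (no load on X): V_th = V_CC · R2/(R1' + R2) = 8.95 × 53.7/(12.90 + 53.7) = 7.216 V.
With V_CC suppressed (replaced by a short), R_th = R1' ‖ R2 = (12.90 × 53.7)/(12.90 + 53.7) = 10.40 MΩ.

V_th ≈ 7.22 V, R_th ≈ 10.4 MΩ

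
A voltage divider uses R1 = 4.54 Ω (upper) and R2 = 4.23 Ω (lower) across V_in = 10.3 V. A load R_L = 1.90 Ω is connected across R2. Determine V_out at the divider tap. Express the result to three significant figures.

V_out ≈ 2.31 V

The load sits in parallel with R2, giving an effective lower resistance R2' = R2·R_L/(R2+R_L) = 1.311 Ω.
Then V_out = V_in · R2'/(R1 + R2') = 10.3 × 1.311/5.851 = 2.308 V.
(Unloaded it would be 4.97 V; the load pulls it down.)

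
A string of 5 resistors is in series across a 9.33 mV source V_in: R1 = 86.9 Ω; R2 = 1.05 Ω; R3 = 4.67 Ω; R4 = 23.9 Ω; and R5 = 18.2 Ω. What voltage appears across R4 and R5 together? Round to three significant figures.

V ≈ 2.92 mV

Series total: ΣR = 86.9 + 1.05 + 4.67 + 23.9 + 18.2 = 134.7 Ω.
R_{R4..R5} = 23.9 + 18.2 = 42.10 Ω.
Voltage divider: V = V_in · (42.10 / 134.7) = 9.33 × 0.3125 = 2.916 mV.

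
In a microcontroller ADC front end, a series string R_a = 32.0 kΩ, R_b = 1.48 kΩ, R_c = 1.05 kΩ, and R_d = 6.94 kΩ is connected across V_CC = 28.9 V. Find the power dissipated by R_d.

Series current I = V_CC/ΣR = 28.9/41.47 = 0.6969 mA.
P(R_d) = I²·R_d = (0.6969)² × 6.94 = 3.370 mW.

P ≈ 3.37 mW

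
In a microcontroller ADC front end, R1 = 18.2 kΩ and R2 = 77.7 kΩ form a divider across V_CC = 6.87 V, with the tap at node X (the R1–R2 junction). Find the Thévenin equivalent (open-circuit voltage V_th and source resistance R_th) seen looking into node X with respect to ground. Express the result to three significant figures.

V_th ≈ 5.57 V, R_th ≈ 14.7 kΩ

Open-circuit (no load on X): V_th = V_CC · R2/(R1 + R2) = 6.87 × 77.7/(18.20 + 77.7) = 5.566 V.
With V_CC suppressed (replaced by a short), R_th = R1 ‖ R2 = (18.20 × 77.7)/(18.20 + 77.7) = 14.75 kΩ.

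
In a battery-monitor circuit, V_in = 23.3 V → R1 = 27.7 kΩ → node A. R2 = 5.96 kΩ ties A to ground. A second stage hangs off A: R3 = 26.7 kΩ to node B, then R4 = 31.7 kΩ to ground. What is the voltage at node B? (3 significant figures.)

V_B ≈ 2.07 V

The second stage (R3 + R4 = 58.40 kΩ) loads node A in parallel with R2.
Effective lower resistance at A: R2 ‖ 58.40 = 5.408 kΩ.
V_A = 23.3 × 5.408/(27.7 + 5.408) = 3.806 V.
V_B = V_A × 0.5428 = 2.066 V.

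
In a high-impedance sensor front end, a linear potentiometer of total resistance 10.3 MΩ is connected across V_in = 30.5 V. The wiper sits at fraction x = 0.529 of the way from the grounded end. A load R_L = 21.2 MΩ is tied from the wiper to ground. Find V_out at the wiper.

Split the track: R_lower = x·R_p = 5.449 MΩ, R_upper = (1−x)·R_p = 4.851 MΩ.
(x·R_p) ‖ R_L = 4.335 MΩ.
Then V_out = V_in · 4.335/(4.851 + 4.335) = 14.39 V.

V_out ≈ 14.4 V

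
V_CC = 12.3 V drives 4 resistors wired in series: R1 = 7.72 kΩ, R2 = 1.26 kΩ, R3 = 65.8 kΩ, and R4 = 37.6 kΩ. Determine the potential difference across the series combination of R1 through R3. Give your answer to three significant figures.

Total series resistance ΣR = 7.72 + 1.26 + 65.8 + 37.6 = 112.4 kΩ.
R_{R1..R3} = 7.72 + 1.26 + 65.8 = 74.78 kΩ.
Voltage divider: V = V_CC · (74.78 / 112.4) = 12.3 × 0.6654 = 8.185 V.

V ≈ 8.18 V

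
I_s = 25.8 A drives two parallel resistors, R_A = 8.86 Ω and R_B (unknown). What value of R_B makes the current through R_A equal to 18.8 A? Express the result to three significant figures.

In a two-way split, I_A/I_s = R_B/(R_A + R_B).
18.8/25.8 = R_B/(R_A + R_B) → R_B = R_A · (0.7287)/(1 − 0.7287) = 8.86 × 2.686 = 23.80 Ω.

R_B ≈ 23.8 Ω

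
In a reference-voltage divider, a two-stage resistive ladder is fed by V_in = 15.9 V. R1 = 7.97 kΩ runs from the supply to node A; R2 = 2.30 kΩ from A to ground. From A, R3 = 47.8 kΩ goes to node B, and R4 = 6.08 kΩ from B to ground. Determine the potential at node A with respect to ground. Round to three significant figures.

V_A ≈ 3.45 V

Looking into the second stage from A: R3 + R4 = 53.88 kΩ appears in parallel with R2.
R2 ‖ (R3+R4) = 2.206 kΩ.
First divider: V_A = V_in · 2.206/(7.97 + 2.206) = 3.447 V.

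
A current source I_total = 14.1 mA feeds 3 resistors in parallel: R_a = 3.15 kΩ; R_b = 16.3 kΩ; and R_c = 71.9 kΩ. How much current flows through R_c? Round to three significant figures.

Conductances: ΣG = 1/3.15 + 1/16.3 + 1/71.9 = 0.3927 (1/kΩ).
By the current-divider rule, I = I_total · G_k/ΣG = 14.1 × 0.03542 = 0.4994 mA.

I ≈ 0.499 mA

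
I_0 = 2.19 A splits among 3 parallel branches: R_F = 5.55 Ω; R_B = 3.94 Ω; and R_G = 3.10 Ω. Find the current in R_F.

I ≈ 0.522 A

Conductances: ΣG = 1/5.55 + 1/3.94 + 1/3.10 = 0.7566 (1/Ω).
R_F takes the fraction G_k/ΣG = 0.1802/0.7566 = 0.2382, so I = 2.19 × 0.2382 = 0.5216 A.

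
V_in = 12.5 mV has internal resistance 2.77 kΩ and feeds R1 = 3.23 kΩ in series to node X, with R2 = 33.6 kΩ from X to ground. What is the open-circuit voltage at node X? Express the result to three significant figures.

R1' = 2.77 + 3.23 = 6.000 kΩ (source resistance + R1).
With X open, the divider is unloaded: V_th = 12.5 × 33.6/39.60 = 10.61 mV.

V_th ≈ 10.6 mV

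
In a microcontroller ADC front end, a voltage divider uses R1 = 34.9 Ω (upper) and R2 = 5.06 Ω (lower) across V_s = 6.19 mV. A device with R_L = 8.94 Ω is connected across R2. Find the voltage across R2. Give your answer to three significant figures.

R2 ‖ R_L = (5.06 × 8.94)/(5.06 + 8.94) = 3.231 Ω.
Voltage divider with the loaded lower leg: V_out = 6.19 × 3.231/(34.9 + 3.231) = 6.19 × 0.08474 = 0.5245 mV.
(Unloaded it would be 0.784 mV; the load pulls it down.)

V_out ≈ 0.525 mV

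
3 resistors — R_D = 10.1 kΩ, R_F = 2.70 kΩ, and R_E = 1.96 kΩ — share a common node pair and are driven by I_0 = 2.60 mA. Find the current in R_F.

ΣG = 1/10.1 + 1/2.70 + 1/1.96 = 0.9796.
By the current-divider rule, I = I_0 · G_k/ΣG = 2.60 × 0.3781 = 0.9830 mA.

I ≈ 0.983 mA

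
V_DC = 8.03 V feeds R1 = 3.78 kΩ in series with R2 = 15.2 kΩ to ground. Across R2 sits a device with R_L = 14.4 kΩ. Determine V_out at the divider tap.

First combine the lower leg with the load: R2 ‖ R_L = 7.395 kΩ.
Voltage divider with the loaded lower leg: V_out = 8.03 × 7.395/(3.78 + 7.395) = 8.03 × 0.6617 = 5.314 V.

V_out ≈ 5.31 V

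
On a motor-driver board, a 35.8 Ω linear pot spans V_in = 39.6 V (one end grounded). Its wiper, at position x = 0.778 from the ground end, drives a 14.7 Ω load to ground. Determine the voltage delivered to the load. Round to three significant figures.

The pot divides into 7.948 Ω above the wiper and 27.85 Ω below.
(x·R_p) ‖ R_L = 9.622 Ω.
Loaded-divider output: V_out = 39.6 × 0.5476 = 21.69 V.

V_out ≈ 21.7 V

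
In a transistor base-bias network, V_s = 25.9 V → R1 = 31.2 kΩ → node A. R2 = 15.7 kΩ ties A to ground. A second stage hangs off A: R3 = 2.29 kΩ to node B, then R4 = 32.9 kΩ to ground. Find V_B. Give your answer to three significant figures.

V_B ≈ 6.25 V

Looking into the second stage from A: R3 + R4 = 35.19 kΩ appears in parallel with R2.
Effective lower resistance at A: R2 ‖ 35.19 = 10.86 kΩ.
So V_A = 25.9 × 0.2581 = 6.686 V.
Then the unloaded second divider: V_B = V_A × R4/(R3+R4) = 6.686 × 0.9349 = 6.251 V.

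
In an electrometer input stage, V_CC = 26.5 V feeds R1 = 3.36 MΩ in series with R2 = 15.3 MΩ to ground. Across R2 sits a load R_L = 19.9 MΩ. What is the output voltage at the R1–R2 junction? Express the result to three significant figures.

First combine the lower leg with the load: R2 ‖ R_L = 8.650 MΩ.
Now apply the divider: V_out = 26.5 × 0.7202 = 19.09 V.
(Unloaded it would be 21.7 V; the load pulls it down.)

V_out ≈ 19.1 V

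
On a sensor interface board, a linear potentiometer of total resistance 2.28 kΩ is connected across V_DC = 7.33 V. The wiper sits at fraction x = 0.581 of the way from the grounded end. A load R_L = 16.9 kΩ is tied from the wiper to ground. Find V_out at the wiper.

V_out ≈ 4.12 V

Lower segment x·R_p = 1.325 kΩ; upper segment (1−x)·R_p = 0.9553 kΩ.
(x·R_p) ‖ R_L = 1.228 kΩ.
Loaded-divider output: V_out = 7.33 × 0.5625 = 4.123 V.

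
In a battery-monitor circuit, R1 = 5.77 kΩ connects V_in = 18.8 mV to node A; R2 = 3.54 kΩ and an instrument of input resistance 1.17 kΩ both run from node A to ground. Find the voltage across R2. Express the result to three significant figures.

V_out ≈ 2.49 mV

First combine the lower leg with the load: R2 ‖ R_L = 0.8794 kΩ.
Then V_out = V_in · R2'/(R1 + R2') = 18.8 × 0.8794/6.649 = 2.486 mV.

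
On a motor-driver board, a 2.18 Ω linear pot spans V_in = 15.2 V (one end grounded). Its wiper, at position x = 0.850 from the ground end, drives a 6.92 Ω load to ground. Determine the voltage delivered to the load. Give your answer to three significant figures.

V_out ≈ 12.4 V

Split the track: R_lower = x·R_p = 1.853 Ω, R_upper = (1−x)·R_p = 0.3270 Ω.
Lower segment in parallel with the load: 1.853 ‖ 6.92 = 1.462 Ω.
Then V_out = V_in · 1.462/(0.3270 + 1.462) = 12.42 V.
(Unloaded: V_out = x·V_in = 12.9 V.)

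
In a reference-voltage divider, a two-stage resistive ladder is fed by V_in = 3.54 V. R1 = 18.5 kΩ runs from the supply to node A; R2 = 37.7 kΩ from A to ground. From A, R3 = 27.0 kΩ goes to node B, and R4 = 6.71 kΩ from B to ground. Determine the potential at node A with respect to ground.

V_A ≈ 1.74 V

Looking into the second stage from A: R3 + R4 = 33.71 kΩ appears in parallel with R2.
R2 ‖ (R3+R4) = 17.80 kΩ.
First divider: V_A = V_in · 17.80/(18.5 + 17.80) = 1.736 V.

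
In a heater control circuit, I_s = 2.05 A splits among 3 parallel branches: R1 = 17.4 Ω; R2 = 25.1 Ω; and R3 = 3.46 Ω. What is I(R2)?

I ≈ 0.211 A

Conductances: ΣG = 1/17.4 + 1/25.1 + 1/3.46 = 0.3863 (1/Ω).
Current divider: I(R2) = I_s · G_k/ΣG = 2.05 × (0.03984/0.3863) = 2.05 × 0.1031 = 0.2114 A.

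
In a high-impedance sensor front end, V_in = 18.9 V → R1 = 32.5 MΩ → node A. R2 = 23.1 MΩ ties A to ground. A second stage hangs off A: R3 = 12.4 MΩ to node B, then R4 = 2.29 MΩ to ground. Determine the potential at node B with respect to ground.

The second stage (R3 + R4 = 14.69 MΩ) loads node A in parallel with R2.
Effective lower resistance at A: R2 ‖ 14.69 = 8.980 MΩ.
So V_A = 18.9 × 0.2165 = 4.092 V.
Then the unloaded second divider: V_B = V_A × R4/(R3+R4) = 4.092 × 0.1559 = 0.6378 V.

V_B ≈ 0.638 V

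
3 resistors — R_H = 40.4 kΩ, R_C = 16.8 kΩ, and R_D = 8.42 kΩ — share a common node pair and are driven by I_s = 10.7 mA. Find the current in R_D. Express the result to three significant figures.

Conductances: ΣG = 1/40.4 + 1/16.8 + 1/8.42 = 0.2030 (1/kΩ).
Current divider: I(R_D) = I_s · G_k/ΣG = 10.7 × (0.1188/0.2030) = 10.7 × 0.5849 = 6.259 mA.

I ≈ 6.26 mA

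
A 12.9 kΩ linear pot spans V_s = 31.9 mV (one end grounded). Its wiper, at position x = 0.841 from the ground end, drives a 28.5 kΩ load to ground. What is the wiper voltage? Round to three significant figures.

Lower segment x·R_p = 10.85 kΩ; upper segment (1−x)·R_p = 2.051 kΩ.
(x·R_p) ‖ R_L = 7.858 kΩ.
Then V_out = V_s · 7.858/(2.051 + 7.858) = 25.30 mV.

V_out ≈ 25.3 mV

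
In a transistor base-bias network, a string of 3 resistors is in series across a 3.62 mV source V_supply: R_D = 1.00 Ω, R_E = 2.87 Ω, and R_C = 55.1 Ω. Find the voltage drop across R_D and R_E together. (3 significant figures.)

V ≈ 0.238 mV

Series total: ΣR = 1.00 + 2.87 + 55.1 = 58.97 Ω.
R_{R_D..R_E} = 1.00 + 2.87 = 3.870 Ω.
Voltage divider: V = V_supply · (3.870 / 58.97) = 3.62 × 0.06563 = 0.2376 mV.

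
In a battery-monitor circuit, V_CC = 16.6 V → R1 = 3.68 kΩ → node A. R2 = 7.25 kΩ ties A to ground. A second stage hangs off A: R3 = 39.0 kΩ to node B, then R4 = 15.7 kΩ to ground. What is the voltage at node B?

Node A sees R2 in parallel with the series input of stage 2, R3 + R4 = 54.70 kΩ.
Effective lower resistance at A: R2 ‖ 54.70 = 6.402 kΩ.
First divider: V_A = V_CC · 6.402/(3.68 + 6.402) = 10.54 V.
Stage 2 is unloaded, so V_B = V_A · R4/(R3+R4) = 10.54 × 15.7/54.70 = 3.025 V.

V_B ≈ 3.03 V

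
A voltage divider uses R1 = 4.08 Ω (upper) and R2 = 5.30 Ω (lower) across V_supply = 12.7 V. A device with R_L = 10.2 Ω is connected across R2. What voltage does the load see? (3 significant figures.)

V_out ≈ 5.85 V

First combine the lower leg with the load: R2 ‖ R_L = 3.488 Ω.
Voltage divider with the loaded lower leg: V_out = 12.7 × 3.488/(4.08 + 3.488) = 12.7 × 0.4609 = 5.853 V.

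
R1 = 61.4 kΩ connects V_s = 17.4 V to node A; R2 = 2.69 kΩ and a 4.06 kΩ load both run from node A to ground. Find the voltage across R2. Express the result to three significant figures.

The load sits in parallel with R2, giving an effective lower resistance R2' = R2·R_L/(R2+R_L) = 1.618 kΩ.
Voltage divider with the loaded lower leg: V_out = 17.4 × 1.618/(61.4 + 1.618) = 17.4 × 0.02567 = 0.4467 V.

V_out ≈ 0.447 V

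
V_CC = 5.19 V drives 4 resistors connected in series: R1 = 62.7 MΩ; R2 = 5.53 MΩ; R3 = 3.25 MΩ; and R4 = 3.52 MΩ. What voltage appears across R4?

Series total: ΣR = 62.7 + 5.53 + 3.25 + 3.52 = 75.00 MΩ.
By the voltage-divider rule, V = 5.19 × 3.520/75.00 = 0.2436 V.

V ≈ 0.244 V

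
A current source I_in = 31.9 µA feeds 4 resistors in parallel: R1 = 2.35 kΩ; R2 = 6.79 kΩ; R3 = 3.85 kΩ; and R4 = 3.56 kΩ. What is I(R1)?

ΣG = 1/2.35 + 1/6.79 + 1/3.85 + 1/3.56 = 1.113.
R1 takes the fraction G_k/ΣG = 0.4255/1.113 = 0.3822, so I = 31.9 × 0.3822 = 12.19 µA.

I ≈ 12.2 µA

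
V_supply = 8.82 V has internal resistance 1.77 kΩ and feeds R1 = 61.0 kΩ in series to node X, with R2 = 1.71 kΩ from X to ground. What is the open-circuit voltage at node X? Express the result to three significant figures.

R1' = 1.77 + 61.0 = 62.77 kΩ (source resistance + R1).
V_th is the unloaded tap voltage: V_supply · R2/(R1'+R2) = 8.82 × 0.02652 = 0.2339 V.

V_th ≈ 0.234 V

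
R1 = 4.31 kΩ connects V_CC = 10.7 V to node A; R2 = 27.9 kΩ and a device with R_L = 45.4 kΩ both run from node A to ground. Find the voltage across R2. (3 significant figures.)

V_out ≈ 8.56 V

First combine the lower leg with the load: R2 ‖ R_L = 17.28 kΩ.
Voltage divider with the loaded lower leg: V_out = 10.7 × 17.28/(4.31 + 17.28) = 10.7 × 0.8004 = 8.564 V.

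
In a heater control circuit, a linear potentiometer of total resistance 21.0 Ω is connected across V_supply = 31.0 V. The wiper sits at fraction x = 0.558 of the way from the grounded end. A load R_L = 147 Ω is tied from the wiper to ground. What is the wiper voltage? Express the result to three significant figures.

The pot divides into 9.282 Ω above the wiper and 11.72 Ω below.
(x·R_p) ‖ R_L = 10.85 Ω.
V_out = 31.0 × 10.85/(9.282 + 10.85) = 16.71 V.

V_out ≈ 16.7 V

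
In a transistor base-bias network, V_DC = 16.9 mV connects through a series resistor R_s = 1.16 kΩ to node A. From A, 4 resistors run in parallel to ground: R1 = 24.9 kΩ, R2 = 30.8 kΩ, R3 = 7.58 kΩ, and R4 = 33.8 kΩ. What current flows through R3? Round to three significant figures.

I ≈ 1.75 µA

Equivalent of the parallel group: R_p = 4.271 kΩ.
V_A by voltage divider: V_A = 16.9 × 4.271/(1.16 + 4.271) = 13.29 mV.
I(R3) = V_A / R3 = 13.29/7.58 = 1.753 µA.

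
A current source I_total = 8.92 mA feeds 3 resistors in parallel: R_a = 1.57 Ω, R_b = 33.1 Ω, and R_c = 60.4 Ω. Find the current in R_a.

I ≈ 8.31 mA

Total conductance ΣG = 1/1.57 + 1/33.1 + 1/60.4 = 0.6837 (units of 1/Ω).
R_a takes the fraction G_k/ΣG = 0.6369/0.6837 = 0.9316, so I = 8.92 × 0.9316 = 8.310 mA.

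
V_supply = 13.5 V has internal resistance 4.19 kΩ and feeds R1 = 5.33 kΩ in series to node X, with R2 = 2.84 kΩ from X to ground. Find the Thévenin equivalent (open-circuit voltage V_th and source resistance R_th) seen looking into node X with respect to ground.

V_th ≈ 3.10 V, R_th ≈ 2.19 kΩ

R1' = 4.19 + 5.33 = 9.520 kΩ (source resistance + R1).
Open-circuit (no load on X): V_th = V_supply · R2/(R1' + R2) = 13.5 × 2.84/(9.520 + 2.84) = 3.102 V.
With V_supply suppressed (replaced by a short), R_th = R1' ‖ R2 = (9.520 × 2.84)/(9.520 + 2.84) = 2.187 kΩ.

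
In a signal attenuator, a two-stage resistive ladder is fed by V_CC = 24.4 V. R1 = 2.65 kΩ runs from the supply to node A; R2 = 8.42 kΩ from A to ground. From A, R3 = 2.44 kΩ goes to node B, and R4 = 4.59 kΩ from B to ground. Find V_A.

V_A ≈ 14.4 V

Node A sees R2 in parallel with the series input of stage 2, R3 + R4 = 7.030 kΩ.
Effective lower resistance at A: R2 ‖ 7.030 = 3.831 kΩ.
First divider: V_A = V_CC · 3.831/(2.65 + 3.831) = 14.42 V.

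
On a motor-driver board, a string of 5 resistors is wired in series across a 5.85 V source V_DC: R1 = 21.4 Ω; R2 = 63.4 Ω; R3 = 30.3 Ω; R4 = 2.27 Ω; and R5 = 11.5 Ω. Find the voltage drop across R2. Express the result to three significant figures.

V ≈ 2.88 V

Total series resistance ΣR = 21.4 + 63.4 + 30.3 + 2.27 + 11.5 = 128.9 Ω.
V = V_DC · R/ΣR = 5.85 × 0.4920 = 2.878 V.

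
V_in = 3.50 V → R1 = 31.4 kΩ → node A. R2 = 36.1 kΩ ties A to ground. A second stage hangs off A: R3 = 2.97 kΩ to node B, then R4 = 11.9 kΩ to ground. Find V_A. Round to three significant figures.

Looking into the second stage from A: R3 + R4 = 14.87 kΩ appears in parallel with R2.
R2 ‖ (R3+R4) = 10.53 kΩ.
So V_A = 3.50 × 0.2512 = 0.8791 V.

V_A ≈ 0.879 V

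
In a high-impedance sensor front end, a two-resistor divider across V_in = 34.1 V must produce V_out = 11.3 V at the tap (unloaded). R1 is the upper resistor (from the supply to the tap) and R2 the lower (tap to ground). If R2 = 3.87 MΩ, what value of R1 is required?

Required fraction k = V_out/V_in = 0.3314.
So R1 = R2 · (V_in/V_out − 1) = 3.87 × (34.1/11.3 − 1) = 3.87 × 2.018 = 7.808 MΩ.

R1 ≈ 7.81 MΩ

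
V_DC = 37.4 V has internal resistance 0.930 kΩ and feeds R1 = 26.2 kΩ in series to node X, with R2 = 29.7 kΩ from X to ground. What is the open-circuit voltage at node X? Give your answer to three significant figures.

V_th ≈ 19.5 V

R1' = 0.930 + 26.2 = 27.13 kΩ (source resistance + R1).
Open-circuit (no load on X): V_th = V_DC · R2/(R1' + R2) = 37.4 × 29.7/(27.13 + 29.7) = 19.55 V.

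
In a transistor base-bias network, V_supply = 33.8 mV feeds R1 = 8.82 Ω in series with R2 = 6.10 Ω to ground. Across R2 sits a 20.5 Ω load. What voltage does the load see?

The load sits in parallel with R2, giving an effective lower resistance R2' = R2·R_L/(R2+R_L) = 4.701 Ω.
Then V_out = V_supply · R2'/(R1 + R2') = 33.8 × 4.701/13.52 = 11.75 mV.

V_out ≈ 11.8 mV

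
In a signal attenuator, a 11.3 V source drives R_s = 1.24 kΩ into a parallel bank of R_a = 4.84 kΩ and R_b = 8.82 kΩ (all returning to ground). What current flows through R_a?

Combine the parallel branches: R_p = (1/4.84 + 1/8.82)⁻¹ = 3.125 kΩ.
V_A by voltage divider: V_A = 11.3 × 3.125/(1.24 + 3.125) = 8.090 V.
Branch current I = V_A/R_a = 8.090/4.84 = 1.671 mA.

I ≈ 1.67 mA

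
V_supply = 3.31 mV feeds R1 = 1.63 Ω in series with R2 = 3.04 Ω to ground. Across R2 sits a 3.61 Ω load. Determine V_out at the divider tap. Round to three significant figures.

R2 ‖ R_L = (3.04 × 3.61)/(3.04 + 3.61) = 1.650 Ω.
Now apply the divider: V_out = 3.31 × 0.5031 = 1.665 mV.
(Unloaded it would be 2.15 mV; the load pulls it down.)

V_out ≈ 1.67 mV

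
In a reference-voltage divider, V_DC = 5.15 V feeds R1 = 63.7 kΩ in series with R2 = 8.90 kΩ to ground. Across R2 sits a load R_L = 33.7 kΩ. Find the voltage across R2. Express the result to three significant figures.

R2 ‖ R_L = (8.90 × 33.7)/(8.90 + 33.7) = 7.041 kΩ.
Now apply the divider: V_out = 5.15 × 0.09953 = 0.5126 V.
(Unloaded it would be 0.631 V; the load pulls it down.)

V_out ≈ 0.513 V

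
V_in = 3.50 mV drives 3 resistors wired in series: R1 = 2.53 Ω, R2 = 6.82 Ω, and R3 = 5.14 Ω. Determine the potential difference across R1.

ΣR = 2.53 + 6.82 + 5.14 = 14.49 Ω.
By the voltage-divider rule, V = 3.50 × 2.530/14.49 = 0.6111 mV.

V ≈ 0.611 mV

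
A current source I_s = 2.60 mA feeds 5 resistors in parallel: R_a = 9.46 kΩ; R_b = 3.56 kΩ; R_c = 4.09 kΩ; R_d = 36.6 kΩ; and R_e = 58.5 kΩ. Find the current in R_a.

I ≈ 0.407 mA

ΣG = 1/9.46 + 1/3.56 + 1/4.09 + 1/36.6 + 1/58.5 = 0.6755.
By the current-divider rule, I = I_s · G_k/ΣG = 2.60 × 0.1565 = 0.4069 mA.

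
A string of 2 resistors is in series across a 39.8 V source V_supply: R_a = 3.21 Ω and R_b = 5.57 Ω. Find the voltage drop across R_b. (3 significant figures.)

V ≈ 25.2 V

Series total: ΣR = 3.21 + 5.57 = 8.780 Ω.
Voltage divider: V = V_supply · (5.570 / 8.780) = 39.8 × 0.6344 = 25.25 V.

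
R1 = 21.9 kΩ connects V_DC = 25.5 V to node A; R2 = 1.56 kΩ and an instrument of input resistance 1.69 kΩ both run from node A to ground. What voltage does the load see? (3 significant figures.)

First combine the lower leg with the load: R2 ‖ R_L = 0.8112 kΩ.
Now apply the divider: V_out = 25.5 × 0.03572 = 0.9108 V.

V_out ≈ 0.911 V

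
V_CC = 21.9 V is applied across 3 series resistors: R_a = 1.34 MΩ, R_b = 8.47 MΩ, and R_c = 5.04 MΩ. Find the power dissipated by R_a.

The common current is I = 21.9/14.85 = 1.475 µA.
P(R_a) = I²·R_a = (1.475)² × 1.34 = 2.914 µW.

P ≈ 2.91 µW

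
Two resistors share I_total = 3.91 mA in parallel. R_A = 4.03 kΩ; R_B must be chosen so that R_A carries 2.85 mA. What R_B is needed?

R_B ≈ 10.8 kΩ

Two-branch current divider: I_A = I_total · R_B/(R_A + R_B).
2.85/3.91 = R_B/(R_A + R_B) → R_B = R_A · (0.7289)/(1 − 0.7289) = 4.03 × 2.689 = 10.84 kΩ.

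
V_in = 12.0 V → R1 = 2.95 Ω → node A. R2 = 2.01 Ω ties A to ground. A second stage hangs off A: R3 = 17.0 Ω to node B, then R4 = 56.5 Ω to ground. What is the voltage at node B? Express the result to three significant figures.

The second stage (R3 + R4 = 73.50 Ω) loads node A in parallel with R2.
R2 ‖ (R3+R4) = 1.956 Ω.
V_A = 12.0 × 1.956/(2.95 + 1.956) = 4.785 V.
Then the unloaded second divider: V_B = V_A × R4/(R3+R4) = 4.785 × 0.7687 = 3.678 V.

V_B ≈ 3.68 V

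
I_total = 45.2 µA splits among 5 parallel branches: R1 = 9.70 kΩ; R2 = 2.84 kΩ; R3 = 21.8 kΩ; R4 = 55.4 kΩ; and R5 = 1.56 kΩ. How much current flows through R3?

Total conductance ΣG = 1/9.70 + 1/2.84 + 1/21.8 + 1/55.4 + 1/1.56 = 1.160 (units of 1/kΩ).
R3 takes the fraction G_k/ΣG = 0.04587/1.160 = 0.03954, so I = 45.2 × 0.03954 = 1.787 µA.

I ≈ 1.79 µA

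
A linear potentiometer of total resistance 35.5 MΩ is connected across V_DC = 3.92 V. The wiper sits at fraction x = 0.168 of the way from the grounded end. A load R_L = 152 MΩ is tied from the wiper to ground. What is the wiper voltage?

Lower segment x·R_p = 5.964 MΩ; upper segment (1−x)·R_p = 29.54 MΩ.
R_L loads the lower segment: effective lower R = 5.739 MΩ.
Then V_out = V_DC · 5.739/(29.54 + 5.739) = 0.6377 V.

V_out ≈ 0.638 V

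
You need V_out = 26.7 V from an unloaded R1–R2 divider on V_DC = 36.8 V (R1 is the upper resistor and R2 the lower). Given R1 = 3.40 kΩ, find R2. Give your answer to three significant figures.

R2 ≈ 8.99 kΩ

V_out/V_DC = R2/(R1+R2) = 0.7255.
R2 = R1 · 0.7255/(1 − 0.7255) = 8.988 kΩ.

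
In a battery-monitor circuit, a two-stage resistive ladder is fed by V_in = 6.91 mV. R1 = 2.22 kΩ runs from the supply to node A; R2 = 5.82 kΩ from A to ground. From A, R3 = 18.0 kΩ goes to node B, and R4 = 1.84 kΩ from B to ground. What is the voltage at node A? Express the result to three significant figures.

V_A ≈ 4.63 mV

Node A sees R2 in parallel with the series input of stage 2, R3 + R4 = 19.84 kΩ.
Effective lower resistance at A: R2 ‖ 19.84 = 4.500 kΩ.
V_A = 6.91 × 4.500/(2.22 + 4.500) = 4.627 mV.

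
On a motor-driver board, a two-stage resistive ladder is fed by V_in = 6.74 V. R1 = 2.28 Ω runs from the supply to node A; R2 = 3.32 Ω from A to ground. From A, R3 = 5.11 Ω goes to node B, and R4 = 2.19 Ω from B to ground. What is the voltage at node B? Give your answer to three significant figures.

The second stage (R3 + R4 = 7.300 Ω) loads node A in parallel with R2.
R2 ‖ (R3+R4) = 2.282 Ω.
So V_A = 6.74 × 0.5002 = 3.372 V.
Stage 2 is unloaded, so V_B = V_A · R4/(R3+R4) = 3.372 × 2.19/7.300 = 1.011 V.

V_B ≈ 1.01 V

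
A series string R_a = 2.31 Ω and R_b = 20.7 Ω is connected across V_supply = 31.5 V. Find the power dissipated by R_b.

The common current is I = 31.5/23.01 = 1.369 A.
P = I²R = 1.874 × 20.7 = 38.79 W.

P ≈ 38.8 W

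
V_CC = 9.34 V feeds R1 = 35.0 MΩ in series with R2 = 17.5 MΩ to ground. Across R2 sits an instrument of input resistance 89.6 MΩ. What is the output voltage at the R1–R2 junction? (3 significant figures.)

V_out ≈ 2.75 V

R2 ‖ R_L = (17.5 × 89.6)/(17.5 + 89.6) = 14.64 MΩ.
Now apply the divider: V_out = 9.34 × 0.2949 = 2.755 V.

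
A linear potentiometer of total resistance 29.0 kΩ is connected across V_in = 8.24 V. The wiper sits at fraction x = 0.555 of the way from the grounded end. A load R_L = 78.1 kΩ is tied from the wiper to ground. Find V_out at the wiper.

Split the track: R_lower = x·R_p = 16.10 kΩ, R_upper = (1−x)·R_p = 12.90 kΩ.
R_L loads the lower segment: effective lower R = 13.34 kΩ.
Then V_out = V_in · 13.34/(12.90 + 13.34) = 4.189 V.

V_out ≈ 4.19 V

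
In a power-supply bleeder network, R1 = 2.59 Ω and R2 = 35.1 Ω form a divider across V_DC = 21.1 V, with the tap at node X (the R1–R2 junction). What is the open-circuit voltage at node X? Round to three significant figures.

V_th is the unloaded tap voltage: V_DC · R2/(R1+R2) = 21.1 × 0.9313 = 19.65 V.

V_th ≈ 19.7 V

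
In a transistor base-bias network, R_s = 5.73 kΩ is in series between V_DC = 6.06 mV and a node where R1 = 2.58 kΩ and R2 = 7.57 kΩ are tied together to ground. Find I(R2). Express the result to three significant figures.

Parallel bank: R_p = 1/(1/2.58 + 1/7.57) = 1.924 kΩ.
V_A by voltage divider: V_A = 6.06 × 1.924/(5.73 + 1.924) = 1.523 mV.
Branch current I = V_A/R2 = 1.523/7.57 = 0.2012 µA.

I ≈ 0.201 µA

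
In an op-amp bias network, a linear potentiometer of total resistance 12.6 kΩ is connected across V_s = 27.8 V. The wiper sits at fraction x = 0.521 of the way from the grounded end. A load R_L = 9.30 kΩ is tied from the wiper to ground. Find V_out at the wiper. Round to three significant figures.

V_out ≈ 10.8 V

The pot divides into 6.035 kΩ above the wiper and 6.565 kΩ below.
R_L loads the lower segment: effective lower R = 3.848 kΩ.
V_out = 27.8 × 3.848/(6.035 + 3.848) = 10.82 V.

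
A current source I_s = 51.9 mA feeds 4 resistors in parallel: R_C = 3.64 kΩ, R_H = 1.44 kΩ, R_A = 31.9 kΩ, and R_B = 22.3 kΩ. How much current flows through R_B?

Conductances: ΣG = 1/3.64 + 1/1.44 + 1/31.9 + 1/22.3 = 1.045 (1/kΩ).
Current divider: I(R_B) = I_s · G_k/ΣG = 51.9 × (0.04484/1.045) = 51.9 × 0.04290 = 2.226 mA.

I ≈ 2.23 mA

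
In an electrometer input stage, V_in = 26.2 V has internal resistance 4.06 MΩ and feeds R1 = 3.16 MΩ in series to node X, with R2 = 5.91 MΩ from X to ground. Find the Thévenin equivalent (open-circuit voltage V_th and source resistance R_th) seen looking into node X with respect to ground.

V_th ≈ 11.8 V, R_th ≈ 3.25 MΩ

R1' = 4.06 + 3.16 = 7.220 MΩ (source resistance + R1).
With X open, the divider is unloaded: V_th = 26.2 × 5.91/13.13 = 11.79 V.
Zeroing V_in shorts the top of R1' to ground, so R_th = R1' ‖ R2 = 3.250 MΩ.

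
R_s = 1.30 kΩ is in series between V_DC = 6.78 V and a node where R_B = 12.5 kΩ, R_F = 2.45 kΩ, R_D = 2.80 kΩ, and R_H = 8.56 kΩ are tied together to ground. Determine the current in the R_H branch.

I ≈ 0.352 mA

Equivalent of the parallel group: R_p = 1.039 kΩ.
V_A = 6.78 × 1.039/2.339 = 3.012 V.
Branch current I = V_A/R_H = 3.012/8.56 = 0.3519 mA.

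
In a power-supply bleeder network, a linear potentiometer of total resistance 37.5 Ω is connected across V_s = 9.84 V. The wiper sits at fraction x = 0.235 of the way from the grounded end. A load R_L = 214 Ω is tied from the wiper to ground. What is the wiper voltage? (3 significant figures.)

V_out ≈ 2.24 V

The pot divides into 28.69 Ω above the wiper and 8.812 Ω below.
Lower segment in parallel with the load: 8.812 ‖ 214 = 8.464 Ω.
Loaded-divider output: V_out = 9.84 × 0.2278 = 2.242 V.
(Unloaded: V_out = x·V_s = 2.31 V.)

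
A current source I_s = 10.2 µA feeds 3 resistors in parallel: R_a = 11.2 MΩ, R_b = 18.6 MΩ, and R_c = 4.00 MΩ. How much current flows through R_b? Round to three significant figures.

Conductances: ΣG = 1/11.2 + 1/18.6 + 1/4.00 = 0.3930 (1/MΩ).
R_b takes the fraction G_k/ΣG = 0.05376/0.3930 = 0.1368, so I = 10.2 × 0.1368 = 1.395 µA.

I ≈ 1.40 µA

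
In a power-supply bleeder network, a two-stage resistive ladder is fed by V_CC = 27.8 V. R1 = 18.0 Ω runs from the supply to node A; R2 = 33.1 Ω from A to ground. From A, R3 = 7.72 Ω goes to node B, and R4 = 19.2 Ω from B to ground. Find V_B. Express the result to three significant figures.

Looking into the second stage from A: R3 + R4 = 26.92 Ω appears in parallel with R2.
Effective lower resistance at A: R2 ‖ 26.92 = 14.85 Ω.
First divider: V_A = V_CC · 14.85/(18.0 + 14.85) = 12.57 V.
Stage 2 is unloaded, so V_B = V_A · R4/(R3+R4) = 12.57 × 19.2/26.92 = 8.962 V.

V_B ≈ 8.96 V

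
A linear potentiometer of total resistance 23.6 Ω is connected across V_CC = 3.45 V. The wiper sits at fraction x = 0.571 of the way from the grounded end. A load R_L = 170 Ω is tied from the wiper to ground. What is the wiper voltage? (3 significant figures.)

Split the track: R_lower = x·R_p = 13.48 Ω, R_upper = (1−x)·R_p = 10.12 Ω.
Lower segment in parallel with the load: 13.48 ‖ 170 = 12.49 Ω.
Loaded-divider output: V_out = 3.45 × 0.5522 = 1.905 V.

V_out ≈ 1.91 V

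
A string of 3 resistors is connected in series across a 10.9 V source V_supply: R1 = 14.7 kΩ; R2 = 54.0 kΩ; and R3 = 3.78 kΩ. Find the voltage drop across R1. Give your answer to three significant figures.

ΣR = 14.7 + 54.0 + 3.78 = 72.48 kΩ.
By the voltage-divider rule, V = 10.9 × 14.70/72.48 = 2.211 V.

V ≈ 2.21 V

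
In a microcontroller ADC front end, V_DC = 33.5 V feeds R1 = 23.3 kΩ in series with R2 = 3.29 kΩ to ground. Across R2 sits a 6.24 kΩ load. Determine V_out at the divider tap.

The load sits in parallel with R2, giving an effective lower resistance R2' = R2·R_L/(R2+R_L) = 2.154 kΩ.
Then V_out = V_DC · R2'/(R1 + R2') = 33.5 × 2.154/25.45 = 2.835 V.

V_out ≈ 2.84 V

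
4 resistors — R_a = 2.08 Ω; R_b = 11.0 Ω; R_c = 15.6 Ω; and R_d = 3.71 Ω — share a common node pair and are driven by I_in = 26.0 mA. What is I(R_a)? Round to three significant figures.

ΣG = 1/2.08 + 1/11.0 + 1/15.6 + 1/3.71 = 0.9053.
Current divider: I(R_a) = I_in · G_k/ΣG = 26.0 × (0.4808/0.9053) = 26.0 × 0.5310 = 13.81 mA.

I ≈ 13.8 mA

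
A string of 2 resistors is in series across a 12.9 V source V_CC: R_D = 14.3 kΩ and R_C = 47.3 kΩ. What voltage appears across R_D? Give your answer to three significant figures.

Total series resistance ΣR = 14.3 + 47.3 = 61.60 kΩ.
Voltage divider: V = V_CC · (14.30 / 61.60) = 12.9 × 0.2321 = 2.995 V.

V ≈ 2.99 V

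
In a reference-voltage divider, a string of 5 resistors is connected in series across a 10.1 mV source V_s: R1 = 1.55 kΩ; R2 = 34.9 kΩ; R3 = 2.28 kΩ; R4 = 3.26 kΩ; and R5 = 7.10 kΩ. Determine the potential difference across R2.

V ≈ 7.18 mV

ΣR = 1.55 + 34.9 + 2.28 + 3.26 + 7.10 = 49.09 kΩ.
Voltage divider: V = V_s · (34.90 / 49.09) = 10.1 × 0.7109 = 7.180 mV.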